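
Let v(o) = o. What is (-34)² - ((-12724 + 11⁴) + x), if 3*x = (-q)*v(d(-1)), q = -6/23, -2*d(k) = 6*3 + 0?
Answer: -17485/23 ≈ -760.22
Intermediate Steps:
d(k) = -9 (d(k) = -(6*3 + 0)/2 = -(18 + 0)/2 = -½*18 = -9)
q = -6/23 (q = -6*1/23 = -6/23 ≈ -0.26087)
x = -18/23 (x = (-1*(-6/23)*(-9))/3 = ((6/23)*(-9))/3 = (⅓)*(-54/23) = -18/23 ≈ -0.78261)
(-34)² - ((-12724 + 11⁴) + x) = (-34)² - ((-12724 + 11⁴) - 18/23) = 1156 - ((-12724 + 14641) - 18/23) = 1156 - (1917 - 18/23) = 1156 - 1*44073/23 = 1156 - 44073/23 = -17485/23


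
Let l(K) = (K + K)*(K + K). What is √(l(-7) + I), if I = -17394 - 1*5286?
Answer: 2*I*√5621 ≈ 149.95*I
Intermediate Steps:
l(K) = 4*K² (l(K) = (2*K)*(2*K) = 4*K²)
I = -22680 (I = -17394 - 5286 = -22680)
√(l(-7) + I) = √(4*(-7)² - 22680) = √(4*49 - 22680) = √(196 - 22680) = √(-22484) = 2*I*√5621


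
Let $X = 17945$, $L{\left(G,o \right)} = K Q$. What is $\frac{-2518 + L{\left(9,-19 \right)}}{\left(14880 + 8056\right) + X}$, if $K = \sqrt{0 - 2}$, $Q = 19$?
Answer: $- \frac{2518}{40881} + \frac{19 i \sqrt{2}}{40881} \approx -0.061593 + 0.00065728 i$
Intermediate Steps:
$K = i \sqrt{2}$ ($K = \sqrt{-2} = i \sqrt{2} \approx 1.4142 i$)
$L{\left(G,o \right)} = 19 i \sqrt{2}$ ($L{\left(G,o \right)} = i \sqrt{2} \cdot 19 = 19 i \sqrt{2}$)
$\frac{-2518 + L{\left(9,-19 \right)}}{\left(14880 + 8056\right) + X} = \frac{-2518 + 19 i \sqrt{2}}{\left(14880 + 8056\right) + 17945} = \frac{-2518 + 19 i \sqrt{2}}{22936 + 17945} = \frac{-2518 + 19 i \sqrt{2}}{40881} = \left(-2518 + 19 i \sqrt{2}\right) \frac{1}{40881} = - \frac{2518}{40881} + \frac{19 i \sqrt{2}}{40881}$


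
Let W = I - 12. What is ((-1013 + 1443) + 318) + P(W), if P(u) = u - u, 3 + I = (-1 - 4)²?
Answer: 748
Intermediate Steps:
I = 22 (I = -3 + (-1 - 4)² = -3 + (-5)² = -3 + 25 = 22)
W = 10 (W = 22 - 12 = 10)
P(u) = 0
((-1013 + 1443) + 318) + P(W) = ((-1013 + 1443) + 318) + 0 = (430 + 318) + 0 = 748 + 0 = 748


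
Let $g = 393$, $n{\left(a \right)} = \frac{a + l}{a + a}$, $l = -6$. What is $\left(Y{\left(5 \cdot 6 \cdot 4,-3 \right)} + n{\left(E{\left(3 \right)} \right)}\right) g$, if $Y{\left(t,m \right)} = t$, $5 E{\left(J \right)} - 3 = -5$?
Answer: $50304$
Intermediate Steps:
$E{\left(J \right)} = - \frac{2}{5}$ ($E{\left(J \right)} = \frac{3}{5} + \frac{1}{5} \left(-5\right) = \frac{3}{5} - 1 = - \frac{2}{5}$)
$n{\left(a \right)} = \frac{-6 + a}{2 a}$ ($n{\left(a \right)} = \frac{a - 6}{a + a} = \frac{-6 + a}{2 a}$)
$\left(Y{\left(5 \cdot 6 \cdot 4,-3 \right)} + n{\left(E{\left(3 \right)} \right)}\right) g = \left(5 \cdot 6 \cdot 4 + \frac{-6 - \frac{2}{5}}{2 \left(- \frac{2}{5}\right)}\right) 393 = \left(30 \cdot 4 + \frac{1}{2} \left(- \frac{5}{2}\right) \left(- \frac{32}{5}\right)\right) 393 = \left(120 + 8\right) 393 = 128 \cdot 393 = 50304$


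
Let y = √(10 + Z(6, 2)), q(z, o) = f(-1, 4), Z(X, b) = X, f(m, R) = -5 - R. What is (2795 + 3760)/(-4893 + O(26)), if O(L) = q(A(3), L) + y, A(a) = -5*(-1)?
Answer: -6555/4898 ≈ -1.3383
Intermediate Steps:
A(a) = 5
q(z, o) = -9 (q(z, o) = -5 - 1*4 = -5 - 4 = -9)
y = 4 (y = √(10 + 6) = √16 = 4)
O(L) = -5 (O(L) = -9 + 4 = -5)
(2795 + 3760)/(-4893 + O(26)) = (2795 + 3760)/(-4893 - 5) = 6555/(-4898) = 6555*(-1/4898) = -6555/4898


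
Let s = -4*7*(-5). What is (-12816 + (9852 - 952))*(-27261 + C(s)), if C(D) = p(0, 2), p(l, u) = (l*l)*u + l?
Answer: 106754076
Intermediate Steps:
p(l, u) = l + u*l² (p(l, u) = l²*u + l = u*l² + l = l + u*l²)
s = 140 (s = -28*(-5) = 140)
C(D) = 0 (C(D) = 0*(1 + 0*2) = 0*(1 + 0) = 0*1 = 0)
(-12816 + (9852 - 952))*(-27261 + C(s)) = (-12816 + (9852 - 952))*(-27261 + 0) = (-12816 + 8900)*(-27261) = -3916*(-27261) = 106754076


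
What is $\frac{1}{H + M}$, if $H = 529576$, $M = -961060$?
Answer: $- \frac{1}{431484} \approx -2.3176 \cdot 10^{-6}$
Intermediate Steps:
$\frac{1}{H + M} = \frac{1}{529576 - 961060} = \frac{1}{-431484} = - \frac{1}{431484}$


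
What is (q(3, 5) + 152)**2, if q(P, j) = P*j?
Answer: 27889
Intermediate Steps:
(q(3, 5) + 152)**2 = (3*5 + 152)**2 = (15 + 152)**2 = 167**2 = 27889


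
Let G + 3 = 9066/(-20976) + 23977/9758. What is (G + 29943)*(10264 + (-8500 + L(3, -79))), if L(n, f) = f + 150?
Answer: 937172375477145/17056984 ≈ 5.4944e+7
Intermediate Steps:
L(n, f) = 150 + f
G = -16631325/17056984 (G = -3 + (9066/(-20976) + 23977/9758) = -3 + (9066*(-1/20976) + 23977*(1/9758)) = -3 + (-1511/3496 + 23977/9758) = -3 + 34539627/17056984 = -16631325/17056984 ≈ -0.97505)
(G + 29943)*(10264 + (-8500 + L(3, -79))) = (-16631325/17056984 + 29943)*(10264 + (-8500 + (150 - 79))) = 510720640587*(10264 + (-8500 + 71))/17056984 = 510720640587*(10264 - 8429)/17056984 = (510720640587/17056984)*1835 = 937172375477145/17056984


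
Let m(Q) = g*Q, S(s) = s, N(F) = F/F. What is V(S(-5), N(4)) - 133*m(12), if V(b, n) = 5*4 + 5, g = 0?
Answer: 25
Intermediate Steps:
N(F) = 1
V(b, n) = 25 (V(b, n) = 20 + 5 = 25)
m(Q) = 0 (m(Q) = 0*Q = 0)
V(S(-5), N(4)) - 133*m(12) = 25 - 133*0 = 25 + 0 = 25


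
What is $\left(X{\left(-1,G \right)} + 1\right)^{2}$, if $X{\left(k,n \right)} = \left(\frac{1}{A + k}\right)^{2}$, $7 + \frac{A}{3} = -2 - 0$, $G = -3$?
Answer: $\frac{616225}{614656} \approx 1.0026$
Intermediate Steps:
$A = -27$ ($A = -21 + 3 \left(-2 - 0\right) = -21 + 3 \left(-2 + 0\right) = -21 + 3 \left(-2\right) = -21 - 6 = -27$)
$X{\left(k,n \right)} = \frac{1}{\left(-27 + k\right)^{2}}$ ($X{\left(k,n \right)} = \left(\frac{1}{-27 + k}\right)^{2} = \frac{1}{\left(-27 + k\right)^{2}}$)
$\left(X{\left(-1,G \right)} + 1\right)^{2} = \left(\frac{1}{\left(-27 - 1\right)^{2}} + 1\right)^{2} = \left(\frac{1}{784} + 1\right)^{2} = \left(\frac{785}{784}\right)^{2} = \frac{616225}{614656}$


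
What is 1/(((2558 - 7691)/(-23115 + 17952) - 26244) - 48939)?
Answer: -1721/129388232 ≈ -1.3301e-5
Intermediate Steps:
1/(((2558 - 7691)/(-23115 + 17952) - 26244) - 48939) = 1/((-5133/(-5163) - 26244) - 48939) = 1/((-5133*(-1/5163) - 26244) - 48939) = 1/((1711/1721 - 26244) - 48939) = 1/(-45164213/1721 - 48939) = 1/(-129388232/1721) = -1721/129388232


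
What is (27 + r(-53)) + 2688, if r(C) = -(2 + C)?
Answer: 2766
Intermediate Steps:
r(C) = -2 - C
(27 + r(-53)) + 2688 = (27 + (-2 - 1*(-53))) + 2688 = (27 + (-2 + 53)) + 2688 = (27 + 51) + 2688 = 78 + 2688 = 2766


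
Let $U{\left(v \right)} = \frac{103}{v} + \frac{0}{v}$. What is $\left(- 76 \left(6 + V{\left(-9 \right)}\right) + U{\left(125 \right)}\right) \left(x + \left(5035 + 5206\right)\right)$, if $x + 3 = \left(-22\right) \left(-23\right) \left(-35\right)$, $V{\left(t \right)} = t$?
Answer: $- \frac{213721616}{125} \approx -1.7098 \cdot 10^{6}$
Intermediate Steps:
$U{\left(v \right)} = \frac{103}{v}$ ($U{\left(v \right)} = \frac{103}{v} + 0 = \frac{103}{v}$)
$x = -17713$ ($x = -3 + \left(-22\right) \left(-23\right) \left(-35\right) = -3 + 506 \left(-35\right) = -3 - 17710 = -17713$)
$\left(- 76 \left(6 + V{\left(-9 \right)}\right) + U{\left(125 \right)}\right) \left(x + \left(5035 + 5206\right)\right) = \left(- 76 \left(6 - 9\right) + \frac{103}{125}\right) \left(-17713 + \left(5035 + 5206\right)\right) = \left(\left(-76\right) \left(-3\right) + 103 \cdot \frac{1}{125}\right) \left(-17713 + 10241\right) = \left(228 + \frac{103}{125}\right) \left(-7472\right) = \frac{28603}{125} \left(-7472\right) = - \frac{213721616}{125}$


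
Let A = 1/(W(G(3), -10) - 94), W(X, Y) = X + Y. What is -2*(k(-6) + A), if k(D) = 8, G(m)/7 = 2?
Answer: -719/45 ≈ -15.978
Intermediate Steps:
G(m) = 14 (G(m) = 7*2 = 14)
A = -1/90 (A = 1/((14 - 10) - 94) = 1/(4 - 94) = 1/(-90) = -1/90 ≈ -0.011111)
-2*(k(-6) + A) = -2*(8 - 1/90) = -2*719/90 = -719/45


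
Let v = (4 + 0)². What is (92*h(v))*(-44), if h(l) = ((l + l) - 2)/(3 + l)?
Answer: -121440/19 ≈ -6391.6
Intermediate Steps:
v = 16 (v = 4² = 16)
h(l) = (-2 + 2*l)/(3 + l) (h(l) = (2*l - 2)/(3 + l) = (-2 + 2*l)/(3 + l))
(92*h(v))*(-44) = (92*(2*(-1 + 16)/(3 + 16)))*(-44) = (92*(2*15/19))*(-44) = (92*(2*(1/19)*15))*(-44) = (92*(30/19))*(-44) = (2760/19)*(-44) = -121440/19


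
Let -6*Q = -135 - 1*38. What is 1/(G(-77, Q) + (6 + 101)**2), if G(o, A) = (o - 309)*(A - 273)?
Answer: 3/317092 ≈ 9.4610e-6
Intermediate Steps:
Q = 173/6 (Q = -(-135 - 1*38)/6 = -(-135 - 38)/6 = -1/6*(-173) = 173/6 ≈ 28.833)
G(o, A) = (-309 + o)*(-273 + A)
1/(G(-77, Q) + (6 + 101)**2) = 1/((84357 - 309*173/6 - 273*(-77) + (173/6)*(-77)) + (6 + 101)**2) = 1/((84357 - 17819/2 + 21021 - 13321/6) + 107**2) = 1/(282745/3 + 11449) = 1/(317092/3) = 3/317092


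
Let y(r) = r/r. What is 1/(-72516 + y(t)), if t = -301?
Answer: -1/72515 ≈ -1.3790e-5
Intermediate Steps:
y(r) = 1
1/(-72516 + y(t)) = 1/(-72516 + 1) = 1/(-72515) = -1/72515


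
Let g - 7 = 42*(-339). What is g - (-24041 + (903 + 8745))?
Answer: 162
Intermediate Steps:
g = -14231 (g = 7 + 42*(-339) = 7 - 14238 = -14231)
g - (-24041 + (903 + 8745)) = -14231 - (-24041 + (903 + 8745)) = -14231 - (-24041 + 9648) = -14231 - 1*(-14393) = -14231 + 14393 = 162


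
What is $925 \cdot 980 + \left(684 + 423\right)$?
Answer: $907607$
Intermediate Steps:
$925 \cdot 980 + \left(684 + 423\right) = 906500 + 1107 = 907607$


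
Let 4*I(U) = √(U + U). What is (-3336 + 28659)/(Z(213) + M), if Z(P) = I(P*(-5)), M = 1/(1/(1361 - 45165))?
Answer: -8873989536/15350324393 - 50646*I*√2130/15350324393 ≈ -0.5781 - 0.00015227*I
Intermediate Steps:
I(U) = √2*√U/4 (I(U) = √(U + U)/4 = √(2*U)/4 = (√2*√U)/4 = √2*√U/4)
M = -43804 (M = 1/(1/(-43804)) = 1/(-1/43804) = -43804)
Z(P) = √10*√(-P)/4 (Z(P) = √2*√(P*(-5))/4 = √2*√(-5*P)/4 = √2*(√5*√(-P))/4 = √10*√(-P)/4)
(-3336 + 28659)/(Z(213) + M) = (-3336 + 28659)/(√10*√(-1*213)/4 - 43804) = 25323/(√10*√(-213)/4 - 43804) = 25323/(√10*(I*√213)/4 - 43804) = 25323/(I*√2130/4 - 43804) = 25323/(-43804 + I*√2130/4)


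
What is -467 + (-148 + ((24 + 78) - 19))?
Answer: -532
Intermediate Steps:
-467 + (-148 + ((24 + 78) - 19)) = -467 + (-148 + (102 - 19)) = -467 + (-148 + 83) = -467 - 65 = -532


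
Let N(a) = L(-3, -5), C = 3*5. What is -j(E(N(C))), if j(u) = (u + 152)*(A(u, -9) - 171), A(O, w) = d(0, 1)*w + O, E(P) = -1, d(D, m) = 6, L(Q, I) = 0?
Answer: 34126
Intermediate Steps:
C = 15
N(a) = 0
A(O, w) = O + 6*w (A(O, w) = 6*w + O = O + 6*w)
j(u) = (-225 + u)*(152 + u) (j(u) = (u + 152)*((u + 6*(-9)) - 171) = (152 + u)*((u - 54) - 171) = (152 + u)*((-54 + u) - 171) = (152 + u)*(-225 + u) = (-225 + u)*(152 + u))
-j(E(N(C))) = -(-34200 + (-1)² - 73*(-1)) = -(-34200 + 1 + 73) = -1*(-34126) = 34126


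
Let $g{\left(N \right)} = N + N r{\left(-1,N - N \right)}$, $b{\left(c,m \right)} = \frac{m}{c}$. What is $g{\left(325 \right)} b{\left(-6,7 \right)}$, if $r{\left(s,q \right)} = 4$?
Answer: $- \frac{11375}{6} \approx -1895.8$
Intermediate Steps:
$g{\left(N \right)} = 5 N$ ($g{\left(N \right)} = N + N 4 = N + 4 N = 5 N$)
$g{\left(325 \right)} b{\left(-6,7 \right)} = 5 \cdot 325 \frac{7}{-6} = 1625 \cdot 7 \left(- \frac{1}{6}\right) = 1625 \left(- \frac{7}{6}\right) = - \frac{11375}{6}$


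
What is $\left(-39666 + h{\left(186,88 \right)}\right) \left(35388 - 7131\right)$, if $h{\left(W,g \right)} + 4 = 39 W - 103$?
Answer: $-918889383$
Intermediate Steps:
$h{\left(W,g \right)} = -107 + 39 W$ ($h{\left(W,g \right)} = -4 + \left(39 W - 103\right) = -4 + \left(-103 + 39 W\right) = -107 + 39 W$)
$\left(-39666 + h{\left(186,88 \right)}\right) \left(35388 - 7131\right) = \left(-39666 + \left(-107 + 39 \cdot 186\right)\right) \left(35388 - 7131\right) = \left(-39666 + \left(-107 + 7254\right)\right) 28257 = \left(-39666 + 7147\right) 28257 = \left(-32519\right) 28257 = -918889383$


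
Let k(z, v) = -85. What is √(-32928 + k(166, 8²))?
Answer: I*√33013 ≈ 181.69*I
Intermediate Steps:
√(-32928 + k(166, 8²)) = √(-32928 - 85) = √(-33013) = I*√33013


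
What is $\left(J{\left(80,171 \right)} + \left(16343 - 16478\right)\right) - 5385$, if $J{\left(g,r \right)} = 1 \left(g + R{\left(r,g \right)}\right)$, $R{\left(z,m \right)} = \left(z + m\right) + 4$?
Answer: $-5185$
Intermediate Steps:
$R{\left(z,m \right)} = 4 + m + z$ ($R{\left(z,m \right)} = \left(m + z\right) + 4 = 4 + m + z$)
$J{\left(g,r \right)} = 4 + r + 2 g$ ($J{\left(g,r \right)} = 1 \left(g + \left(4 + g + r\right)\right) = 1 \left(4 + r + 2 g\right) = 4 + r + 2 g$)
$\left(J{\left(80,171 \right)} + \left(16343 - 16478\right)\right) - 5385 = \left(\left(4 + 171 + 2 \cdot 80\right) + \left(16343 - 16478\right)\right) - 5385 = \left(\left(4 + 171 + 160\right) + \left(16343 - 16478\right)\right) - 5385 = \left(335 - 135\right) - 5385 = 200 - 5385 = -5185$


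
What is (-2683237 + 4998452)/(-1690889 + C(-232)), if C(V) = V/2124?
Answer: -1229379165/897862117 ≈ -1.3692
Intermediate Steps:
C(V) = V/2124 (C(V) = V*(1/2124) = V/2124)
(-2683237 + 4998452)/(-1690889 + C(-232)) = (-2683237 + 4998452)/(-1690889 + (1/2124)*(-232)) = 2315215/(-1690889 - 58/531) = 2315215/(-897862117/531) = 2315215*(-531/897862117) = -1229379165/897862117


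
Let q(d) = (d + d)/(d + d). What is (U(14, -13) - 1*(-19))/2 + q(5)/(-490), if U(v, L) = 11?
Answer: 7349/490 ≈ 14.998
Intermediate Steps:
q(d) = 1 (q(d) = (2*d)/((2*d)) = (2*d)*(1/(2*d)) = 1)
(U(14, -13) - 1*(-19))/2 + q(5)/(-490) = (11 - 1*(-19))/2 + 1/(-490) = (11 + 19)*(½) + 1*(-1/490) = 30*(½) - 1/490 = 15 - 1/490 = 7349/490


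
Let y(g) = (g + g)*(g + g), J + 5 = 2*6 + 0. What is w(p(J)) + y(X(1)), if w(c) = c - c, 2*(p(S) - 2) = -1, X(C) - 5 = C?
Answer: 144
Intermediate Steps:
J = 7 (J = -5 + (2*6 + 0) = -5 + (12 + 0) = -5 + 12 = 7)
X(C) = 5 + C
p(S) = 3/2 (p(S) = 2 + (1/2)*(-1) = 2 - 1/2 = 3/2)
w(c) = 0
y(g) = 4*g**2 (y(g) = (2*g)*(2*g) = 4*g**2)
w(p(J)) + y(X(1)) = 0 + 4*(5 + 1)**2 = 0 + 4*6**2 = 0 + 4*36 = 0 + 144 = 144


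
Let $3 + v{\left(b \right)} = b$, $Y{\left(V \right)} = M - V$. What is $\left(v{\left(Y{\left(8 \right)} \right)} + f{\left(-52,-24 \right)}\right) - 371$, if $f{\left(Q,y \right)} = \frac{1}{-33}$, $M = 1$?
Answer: $- \frac{12574}{33} \approx -381.03$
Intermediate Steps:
$Y{\left(V \right)} = 1 - V$
$v{\left(b \right)} = -3 + b$
$f{\left(Q,y \right)} = - \frac{1}{33}$
$\left(v{\left(Y{\left(8 \right)} \right)} + f{\left(-52,-24 \right)}\right) - 371 = \left(\left(-3 + \left(1 - 8\right)\right) - \frac{1}{33}\right) - 371 = \left(\left(-3 - 7\right) - \frac{1}{33}\right) - 371 = \left(-10 - \frac{1}{33}\right) - 371 = - \frac{331}{33} - 371 = - \frac{12574}{33}$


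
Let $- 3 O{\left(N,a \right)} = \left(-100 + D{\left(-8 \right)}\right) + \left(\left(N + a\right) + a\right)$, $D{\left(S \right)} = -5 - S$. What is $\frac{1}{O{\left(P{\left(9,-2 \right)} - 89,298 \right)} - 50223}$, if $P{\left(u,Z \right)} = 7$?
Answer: $- \frac{1}{50362} \approx -1.9856 \cdot 10^{-5}$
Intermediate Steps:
$O{\left(N,a \right)} = \frac{97}{3} - \frac{2 a}{3} - \frac{N}{3}$ ($O{\left(N,a \right)} = - \frac{\left(-100 - -3\right) + \left(\left(N + a\right) + a\right)}{3} = - \frac{\left(-100 + \left(-5 + 8\right)\right) + \left(N + 2 a\right)}{3} = - \frac{\left(-100 + 3\right) + \left(N + 2 a\right)}{3} = - \frac{-97 + \left(N + 2 a\right)}{3} = - \frac{-97 + N + 2 a}{3} = \frac{97}{3} - \frac{2 a}{3} - \frac{N}{3}$)
$\frac{1}{O{\left(P{\left(9,-2 \right)} - 89,298 \right)} - 50223} = \frac{1}{\left(\frac{97}{3} - \frac{596}{3} - \frac{7 - 89}{3}\right) - 50223} = \frac{1}{\left(\frac{97}{3} - \frac{596}{3} - - \frac{82}{3}\right) - 50223} = \frac{1}{\left(\frac{97}{3} - \frac{596}{3} + \frac{82}{3}\right) - 50223} = \frac{1}{-139 - 50223} = \frac{1}{-50362} = - \frac{1}{50362}$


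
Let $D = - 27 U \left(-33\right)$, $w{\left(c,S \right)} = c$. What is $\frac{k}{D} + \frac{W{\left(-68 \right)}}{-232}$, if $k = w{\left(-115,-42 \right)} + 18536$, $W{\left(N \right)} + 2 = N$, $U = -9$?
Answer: $- \frac{1856171}{930204} \approx -1.9954$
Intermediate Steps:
$W{\left(N \right)} = -2 + N$
$D = -8019$ ($D = \left(-27\right) \left(-9\right) \left(-33\right) = 243 \left(-33\right) = -8019$)
$k = 18421$ ($k = -115 + 18536 = 18421$)
$\frac{k}{D} + \frac{W{\left(-68 \right)}}{-232} = \frac{18421}{-8019} + \frac{-2 - 68}{-232} = 18421 \left(- \frac{1}{8019}\right) - - \frac{35}{116} = - \frac{18421}{8019} + \frac{35}{116} = - \frac{1856171}{930204}$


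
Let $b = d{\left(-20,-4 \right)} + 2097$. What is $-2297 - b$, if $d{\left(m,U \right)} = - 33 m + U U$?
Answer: $-5070$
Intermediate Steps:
$d{\left(m,U \right)} = U^{2} - 33 m$ ($d{\left(m,U \right)} = - 33 m + U^{2} = U^{2} - 33 m$)
$b = 2773$ ($b = \left(\left(-4\right)^{2} - -660\right) + 2097 = \left(16 + 660\right) + 2097 = 676 + 2097 = 2773$)
$-2297 - b = -2297 - 2773 = -5070$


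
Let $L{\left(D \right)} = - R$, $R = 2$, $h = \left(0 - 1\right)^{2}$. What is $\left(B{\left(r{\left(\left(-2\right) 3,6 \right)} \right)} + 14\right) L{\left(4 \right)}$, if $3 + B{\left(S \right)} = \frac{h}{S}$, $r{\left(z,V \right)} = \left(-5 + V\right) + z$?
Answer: $- \frac{108}{5} \approx -21.6$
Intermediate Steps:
$r{\left(z,V \right)} = -5 + V + z$
$h = 1$ ($h = \left(-1\right)^{2} = 1$)
$B{\left(S \right)} = -3 + \frac{1}{S}$ ($B{\left(S \right)} = -3 + 1 \frac{1}{S} = -3 + \frac{1}{S}$)
$L{\left(D \right)} = -2$ ($L{\left(D \right)} = \left(-1\right) 2 = -2$)
$\left(B{\left(r{\left(\left(-2\right) 3,6 \right)} \right)} + 14\right) L{\left(4 \right)} = \left(\left(-3 + \frac{1}{-5 + 6 - 6}\right) + 14\right) \left(-2\right) = \left(\left(-3 + \frac{1}{-5}\right) + 14\right) \left(-2\right) = \left(\left(-3 - \frac{1}{5}\right) + 14\right) \left(-2\right) = \left(- \frac{16}{5} + 14\right) \left(-2\right) = \frac{54}{5} \left(-2\right) = - \frac{108}{5}$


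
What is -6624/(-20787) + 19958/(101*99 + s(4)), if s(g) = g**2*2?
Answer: 160437430/69504799 ≈ 2.3083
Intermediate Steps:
s(g) = 2*g**2
-6624/(-20787) + 19958/(101*99 + s(4)) = -6624/(-20787) + 19958/(101*99 + 2*4**2) = -6624*(-1/20787) + 19958/(9999 + 2*16) = 2208/6929 + 19958/(9999 + 32) = 2208/6929 + 19958/10031 = 160437430/69504799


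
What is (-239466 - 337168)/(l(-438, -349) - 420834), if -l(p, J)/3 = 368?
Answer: 288317/210969 ≈ 1.3666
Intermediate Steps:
l(p, J) = -1104 (l(p, J) = -3*368 = -1104)
(-239466 - 337168)/(l(-438, -349) - 420834) = (-239466 - 337168)/(-1104 - 420834) = -576634/(-421938) = -576634*(-1/421938) = 288317/210969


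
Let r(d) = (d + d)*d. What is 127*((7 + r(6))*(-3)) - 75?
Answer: -30174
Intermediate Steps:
r(d) = 2*d² (r(d) = (2*d)*d = 2*d²)
127*((7 + r(6))*(-3)) - 75 = 127*((7 + 2*6²)*(-3)) - 75 = 127*((7 + 2*36)*(-3)) - 75 = 127*((7 + 72)*(-3)) - 75 = 127*(79*(-3)) - 75 = 127*(-237) - 75 = -30099 - 75 = -30174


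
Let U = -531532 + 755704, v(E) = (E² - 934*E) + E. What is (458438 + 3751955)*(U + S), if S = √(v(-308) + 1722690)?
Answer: 943852219596 + 4210393*√2104918 ≈ 9.4996e+11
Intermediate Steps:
v(E) = E² - 933*E
U = 224172
S = √2104918 (S = √(-308*(-933 - 308) + 1722690) = √(-308*(-1241) + 1722690) = √(382228 + 1722690) = √2104918 ≈ 1450.8)
(458438 + 3751955)*(U + S) = (458438 + 3751955)*(224172 + √2104918) = 4210393*(224172 + √2104918) = 943852219596 + 4210393*√2104918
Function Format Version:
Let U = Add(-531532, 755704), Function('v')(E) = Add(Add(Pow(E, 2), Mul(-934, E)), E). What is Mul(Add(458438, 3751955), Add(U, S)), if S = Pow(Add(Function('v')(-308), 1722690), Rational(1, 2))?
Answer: Add(943852219596, Mul(4210393, Pow(2104918, Rational(1, 2)))) ≈ 9.4996e+11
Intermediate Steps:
Function('v')(E) = Add(Pow(E, 2), Mul(-933, E))
U = 224172
S = Pow(2104918, Rational(1, 2)) (S = Pow(Add(Mul(-308, Add(-933, -308)), 1722690), Rational(1, 2)) = Pow(Add(Mul(-308, -1241), 1722690), Rational(1, 2)) = Pow(Add(382228, 1722690), Rational(1, 2)) = Pow(2104918, Rational(1, 2)) ≈ 1450.8)
Mul(Add(458438, 3751955), Add(U, S)) = Mul(Add(458438, 3751955), Add(224172, Pow(2104918, Rational(1, 2)))) = Mul(4210393, Add(224172, Pow(2104918, Rational(1, 2)))) = Add(943852219596, Mul(4210393, Pow(2104918, Rational(1, 2))))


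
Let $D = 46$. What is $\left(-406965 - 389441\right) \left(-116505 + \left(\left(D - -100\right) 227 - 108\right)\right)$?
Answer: $66476805226$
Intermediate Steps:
$\left(-406965 - 389441\right) \left(-116505 + \left(\left(D - -100\right) 227 - 108\right)\right) = \left(-406965 - 389441\right) \left(-116505 - \left(108 - \left(46 - -100\right) 227\right)\right) = - 796406 \left(-116505 - \left(108 - \left(46 + 100\right) 227\right)\right) = - 796406 \left(-116505 + \left(146 \cdot 227 - 108\right)\right) = - 796406 \left(-116505 + \left(33142 - 108\right)\right) = - 796406 \left(-116505 + 33034\right) = \left(-796406\right) \left(-83471\right) = 66476805226$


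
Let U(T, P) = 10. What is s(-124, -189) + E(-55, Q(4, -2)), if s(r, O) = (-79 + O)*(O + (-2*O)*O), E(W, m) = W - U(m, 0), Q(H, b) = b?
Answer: 19197043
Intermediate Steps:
E(W, m) = -10 + W (E(W, m) = W - 1*10 = W - 10 = -10 + W)
s(r, O) = (-79 + O)*(O - 2*O²)
s(-124, -189) + E(-55, Q(4, -2)) = -189*(-79 - 2*(-189)² + 159*(-189)) + (-10 - 55) = -189*(-79 - 2*35721 - 30051) - 65 = -189*(-79 - 71442 - 30051) - 65 = -189*(-101572) - 65 = 19197108 - 65 = 19197043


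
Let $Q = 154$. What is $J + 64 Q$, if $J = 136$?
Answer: $9992$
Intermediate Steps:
$J + 64 Q = 136 + 64 \cdot 154 = 136 + 9856 = 9992$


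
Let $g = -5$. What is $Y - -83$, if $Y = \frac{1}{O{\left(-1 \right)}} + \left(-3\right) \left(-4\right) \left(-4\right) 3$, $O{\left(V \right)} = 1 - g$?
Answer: $- \frac{365}{6} \approx -60.833$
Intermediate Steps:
$O{\left(V \right)} = 6$ ($O{\left(V \right)} = 1 - -5 = 1 + 5 = 6$)
$Y = - \frac{863}{6}$ ($Y = \frac{1}{6} + \left(-3\right) \left(-4\right) \left(-4\right) 3 = \frac{1}{6} + 12 \left(-4\right) 3 = \frac{1}{6} - 144 = - \frac{863}{6} \approx -143.83$)
$Y - -83 = - \frac{863}{6} - -83 = - \frac{863}{6} + 83 = - \frac{365}{6}$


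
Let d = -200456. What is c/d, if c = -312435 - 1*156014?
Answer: 468449/200456 ≈ 2.3369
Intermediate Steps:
c = -468449 (c = -312435 - 156014 = -468449)
c/d = -468449/(-200456) = -468449*(-1/200456) = 468449/200456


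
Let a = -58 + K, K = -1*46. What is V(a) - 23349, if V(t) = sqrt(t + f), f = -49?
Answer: -23349 + 3*I*sqrt(17) ≈ -23349.0 + 12.369*I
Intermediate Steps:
K = -46
a = -104 (a = -58 - 46 = -104)
V(t) = sqrt(-49 + t) (V(t) = sqrt(t - 49) = sqrt(-49 + t))
V(a) - 23349 = sqrt(-49 - 104) - 23349 = sqrt(-153) - 23349 = 3*I*sqrt(17) - 23349 = -23349 + 3*I*sqrt(17)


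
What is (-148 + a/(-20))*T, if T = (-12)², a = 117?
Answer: -110772/5 ≈ -22154.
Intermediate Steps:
T = 144
(-148 + a/(-20))*T = (-148 + 117/(-20))*144 = (-148 + 117*(-1/20))*144 = (-148 - 117/20)*144 = -3077/20*144 = -110772/5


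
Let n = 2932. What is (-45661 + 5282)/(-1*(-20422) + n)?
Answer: -40379/23354 ≈ -1.7290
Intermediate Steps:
(-45661 + 5282)/(-1*(-20422) + n) = (-45661 + 5282)/(-1*(-20422) + 2932) = -40379/(20422 + 2932) = -40379/23354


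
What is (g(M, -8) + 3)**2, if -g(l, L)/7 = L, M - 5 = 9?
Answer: 3481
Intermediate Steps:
M = 14 (M = 5 + 9 = 14)
g(l, L) = -7*L
(g(M, -8) + 3)**2 = (-7*(-8) + 3)**2 = (56 + 3)**2 = 59**2 = 3481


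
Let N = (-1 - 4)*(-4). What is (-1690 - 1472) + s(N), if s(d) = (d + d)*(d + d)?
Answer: -1562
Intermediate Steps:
N = 20 (N = -5*(-4) = 20)
s(d) = 4*d² (s(d) = (2*d)*(2*d) = 4*d²)
(-1690 - 1472) + s(N) = (-1690 - 1472) + 4*20² = -3162 + 4*400 = -3162 + 1600 = -1562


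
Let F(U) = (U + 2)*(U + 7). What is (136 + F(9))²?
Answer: 97344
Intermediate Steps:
F(U) = (2 + U)*(7 + U)
(136 + F(9))² = (136 + (14 + 9² + 9*9))² = (136 + (14 + 81 + 81))² = (136 + 176)² = 312² = 97344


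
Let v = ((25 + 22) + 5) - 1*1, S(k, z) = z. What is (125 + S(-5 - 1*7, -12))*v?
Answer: 5763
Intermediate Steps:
v = 51 (v = (47 + 5) - 1 = 52 - 1 = 51)
(125 + S(-5 - 1*7, -12))*v = (125 - 12)*51 = 113*51 = 5763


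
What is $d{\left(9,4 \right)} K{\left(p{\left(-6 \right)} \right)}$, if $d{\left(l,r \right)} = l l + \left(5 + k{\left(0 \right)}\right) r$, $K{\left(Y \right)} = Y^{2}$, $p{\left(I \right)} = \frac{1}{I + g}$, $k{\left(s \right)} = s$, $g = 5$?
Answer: $101$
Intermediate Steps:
$p{\left(I \right)} = \frac{1}{5 + I}$ ($p{\left(I \right)} = \frac{1}{I + 5} = \frac{1}{5 + I}$)
$d{\left(l,r \right)} = l^{2} + 5 r$ ($d{\left(l,r \right)} = l l + \left(5 + 0\right) r = l^{2} + 5 r$)
$d{\left(9,4 \right)} K{\left(p{\left(-6 \right)} \right)} = \left(9^{2} + 5 \cdot 4\right) \left(\frac{1}{5 - 6}\right)^{2} = \left(81 + 20\right) \left(\frac{1}{-1}\right)^{2} = 101 \left(-1\right)^{2} = 101 \cdot 1 = 101$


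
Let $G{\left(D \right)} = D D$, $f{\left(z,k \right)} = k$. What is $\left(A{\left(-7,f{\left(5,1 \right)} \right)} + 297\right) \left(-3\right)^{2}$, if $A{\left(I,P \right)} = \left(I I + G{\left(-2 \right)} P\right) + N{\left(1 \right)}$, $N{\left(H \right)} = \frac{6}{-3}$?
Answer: $3132$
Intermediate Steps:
$G{\left(D \right)} = D^{2}$
$N{\left(H \right)} = -2$ ($N{\left(H \right)} = 6 \left(- \frac{1}{3}\right) = -2$)
$A{\left(I,P \right)} = -2 + I^{2} + 4 P$ ($A{\left(I,P \right)} = \left(I I + \left(-2\right)^{2} P\right) - 2 = \left(I^{2} + 4 P\right) - 2 = -2 + I^{2} + 4 P$)
$\left(A{\left(-7,f{\left(5,1 \right)} \right)} + 297\right) \left(-3\right)^{2} = \left(\left(-2 + \left(-7\right)^{2} + 4 \cdot 1\right) + 297\right) \left(-3\right)^{2} = \left(\left(-2 + 49 + 4\right) + 297\right) 9 = \left(51 + 297\right) 9 = 348 \cdot 9 = 3132$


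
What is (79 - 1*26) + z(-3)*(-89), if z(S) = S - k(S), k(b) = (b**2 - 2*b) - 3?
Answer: 1388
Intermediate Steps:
k(b) = -3 + b**2 - 2*b
z(S) = 3 - S**2 + 3*S (z(S) = S - (-3 + S**2 - 2*S) = S + (3 - S**2 + 2*S) = 3 - S**2 + 3*S)
(79 - 1*26) + z(-3)*(-89) = (79 - 1*26) + (3 - 1*(-3)**2 + 3*(-3))*(-89) = (79 - 26) + (3 - 1*9 - 9)*(-89) = 53 + (3 - 9 - 9)*(-89) = 53 - 15*(-89) = 53 + 1335 = 1388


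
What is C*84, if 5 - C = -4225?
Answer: 355320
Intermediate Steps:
C = 4230 (C = 5 - 1*(-4225) = 5 + 4225 = 4230)
C*84 = 4230*84 = 355320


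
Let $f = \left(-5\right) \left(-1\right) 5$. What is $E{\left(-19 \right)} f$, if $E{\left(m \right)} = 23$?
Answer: $575$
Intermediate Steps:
$f = 25$ ($f = 5 \cdot 5 = 25$)
$E{\left(-19 \right)} f = 23 \cdot 25 = 575$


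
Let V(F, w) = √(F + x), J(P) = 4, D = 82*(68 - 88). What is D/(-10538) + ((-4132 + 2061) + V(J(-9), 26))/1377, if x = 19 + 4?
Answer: -9782959/7255413 + √3/459 ≈ -1.3446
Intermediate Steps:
x = 23
D = -1640 (D = 82*(-20) = -1640)
V(F, w) = √(23 + F) (V(F, w) = √(F + 23) = √(23 + F))
D/(-10538) + ((-4132 + 2061) + V(J(-9), 26))/1377 = -1640/(-10538) + ((-4132 + 2061) + √(23 + 4))/1377 = -1640*(-1/10538) + (-2071 + √27)*(1/1377) = 820/5269 + (-2071 + 3*√3)*(1/1377) = 820/5269 + (-2071/1377 + √3/459) = -9782959/7255413 + √3/459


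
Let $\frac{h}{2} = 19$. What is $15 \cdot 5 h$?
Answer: $2850$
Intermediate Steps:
$h = 38$ ($h = 2 \cdot 19 = 38$)
$15 \cdot 5 h = 15 \cdot 5 \cdot 38 = 75 \cdot 38 = 2850$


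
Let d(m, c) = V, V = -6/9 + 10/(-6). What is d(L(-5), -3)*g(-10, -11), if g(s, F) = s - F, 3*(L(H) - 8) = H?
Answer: -7/3 ≈ -2.3333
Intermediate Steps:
L(H) = 8 + H/3
V = -7/3 (V = -6*1/9 + 10*(-1/6) = -2/3 - 5/3 = -7/3 ≈ -2.3333)
d(m, c) = -7/3
d(L(-5), -3)*g(-10, -11) = -7*(-10 - 1*(-11))/3 = -7*(-10 + 11)/3 = -7/3*1 = -7/3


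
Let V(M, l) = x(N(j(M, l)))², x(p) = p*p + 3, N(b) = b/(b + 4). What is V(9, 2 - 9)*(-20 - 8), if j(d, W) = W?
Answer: -161728/81 ≈ -1996.6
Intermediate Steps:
N(b) = b/(4 + b)
x(p) = 3 + p² (x(p) = p² + 3 = 3 + p²)
V(M, l) = (3 + l²/(4 + l)²)² (V(M, l) = (3 + (l/(4 + l))²)² = (3 + l²/(4 + l)²)²)
V(9, 2 - 9)*(-20 - 8) = (3 + (2 - 9)²/(4 + (2 - 9))²)²*(-20 - 8) = (3 + (-7)²/(4 - 7)²)²*(-28) = (3 + 49/(-3)²)²*(-28) = (3 + 49*(⅑))²*(-28) = (3 + 49/9)²*(-28) = (76/9)²*(-28) = (5776/81)*(-28) = -161728/81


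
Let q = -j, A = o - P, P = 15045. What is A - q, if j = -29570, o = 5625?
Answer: -38990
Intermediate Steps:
A = -9420 (A = 5625 - 1*15045 = 5625 - 15045 = -9420)
q = 29570 (q = -1*(-29570) = 29570)
A - q = -9420 - 1*29570 = -9420 - 29570 = -38990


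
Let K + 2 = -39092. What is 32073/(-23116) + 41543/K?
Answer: -1107084925/451848452 ≈ -2.4501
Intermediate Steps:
K = -39094 (K = -2 - 39092 = -39094)
32073/(-23116) + 41543/K = 32073/(-23116) + 41543/(-39094) = 32073*(-1/23116) + 41543*(-1/39094) = -32073/23116 - 41543/39094 = -1107084925/451848452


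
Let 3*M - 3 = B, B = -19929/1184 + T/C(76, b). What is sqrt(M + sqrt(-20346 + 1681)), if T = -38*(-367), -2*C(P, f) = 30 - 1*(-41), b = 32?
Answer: sqrt(-538853838990 + 3975050304*I*sqrt(18665))/63048 ≈ 5.3339 + 12.807*I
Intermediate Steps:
C(P, f) = -71/2 (C(P, f) = -(30 - 1*(-41))/2 = -(30 + 41)/2 = -1/2*71 = -71/2)
T = 13946
B = -34439087/84064 (B = -19929/1184 + 13946/(-71/2) = -19929*1/1184 + 13946*(-2/71) = -19929/1184 - 27892/71 = -34439087/84064 ≈ -409.68)
M = -34186895/252192 (M = 1 + (1/3)*(-34439087/84064) = 1 - 34439087/252192 = -34186895/252192 ≈ -135.56)
sqrt(M + sqrt(-20346 + 1681)) = sqrt(-34186895/252192 + sqrt(-20346 + 1681)) = sqrt(-34186895/252192 + sqrt(-18665)) = sqrt(-34186895/252192 + I*sqrt(18665))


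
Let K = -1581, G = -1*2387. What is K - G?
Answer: 806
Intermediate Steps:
G = -2387
K - G = -1581 - 1*(-2387) = -1581 + 2387 = 806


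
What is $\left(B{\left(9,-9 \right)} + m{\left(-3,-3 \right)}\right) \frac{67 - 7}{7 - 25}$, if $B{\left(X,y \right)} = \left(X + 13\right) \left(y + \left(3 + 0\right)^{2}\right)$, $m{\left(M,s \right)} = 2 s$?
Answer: $20$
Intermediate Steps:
$B{\left(X,y \right)} = \left(9 + y\right) \left(13 + X\right)$ ($B{\left(X,y \right)} = \left(13 + X\right) \left(y + 3^{2}\right) = \left(13 + X\right) \left(y + 9\right) = \left(13 + X\right) \left(9 + y\right) = \left(9 + y\right) \left(13 + X\right)$)
$\left(B{\left(9,-9 \right)} + m{\left(-3,-3 \right)}\right) \frac{67 - 7}{7 - 25} = \left(\left(117 + 9 \cdot 9 + 13 \left(-9\right) + 9 \left(-9\right)\right) + 2 \left(-3\right)\right) \frac{67 - 7}{7 - 25} = \left(\left(117 + 81 - 117 - 81\right) - 6\right) \frac{60}{-18} = \left(0 - 6\right) 60 \left(- \frac{1}{18}\right) = \left(-6\right) \left(- \frac{10}{3}\right) = 20$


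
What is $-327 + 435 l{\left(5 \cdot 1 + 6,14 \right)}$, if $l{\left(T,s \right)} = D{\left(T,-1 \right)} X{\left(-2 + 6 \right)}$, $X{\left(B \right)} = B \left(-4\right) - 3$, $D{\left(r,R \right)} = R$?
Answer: $7938$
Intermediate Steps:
$X{\left(B \right)} = -3 - 4 B$ ($X{\left(B \right)} = - 4 B - 3 = -3 - 4 B$)
$l{\left(T,s \right)} = 19$ ($l{\left(T,s \right)} = - (-3 - 4 \left(-2 + 6\right)) = - (-3 - 16) = \left(-1\right) \left(-19\right) = 19$)
$-327 + 435 l{\left(5 \cdot 1 + 6,14 \right)} = -327 + 435 \cdot 19 = -327 + 8265 = 7938$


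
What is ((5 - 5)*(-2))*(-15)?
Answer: 0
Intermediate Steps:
((5 - 5)*(-2))*(-15) = (0*(-2))*(-15) = 0*(-15) = 0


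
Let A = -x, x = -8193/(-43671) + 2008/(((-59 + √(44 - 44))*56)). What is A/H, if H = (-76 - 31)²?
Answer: 2525904/68831857409 ≈ 3.6697e-5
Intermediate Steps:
x = -2525904/6012041 (x = -8193*(-1/43671) + 2008/(((-59 + √0)*56)) = 2731/14557 + 2008/(((-59 + 0)*56)) = 2731/14557 + 2008/((-59*56)) = 2731/14557 + 2008/(-3304) = 2731/14557 + 2008*(-1/3304) = 2731/14557 - 251/413 = -2525904/6012041 ≈ -0.42014)
H = 11449 (H = (-107)² = 11449)
A = 2525904/6012041 (A = -1*(-2525904/6012041) = 2525904/6012041 ≈ 0.42014)
A/H = (2525904/6012041)/11449 = (2525904/6012041)*(1/11449) = 2525904/68831857409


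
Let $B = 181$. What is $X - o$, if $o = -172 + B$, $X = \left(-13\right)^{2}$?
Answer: $160$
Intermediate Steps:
$X = 169$
$o = 9$ ($o = -172 + 181 = 9$)
$X - o = 169 - 9 = 160$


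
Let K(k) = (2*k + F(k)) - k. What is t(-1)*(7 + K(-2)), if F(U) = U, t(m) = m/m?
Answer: 3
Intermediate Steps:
t(m) = 1
K(k) = 2*k (K(k) = (2*k + k) - k = 3*k - k = 2*k)
t(-1)*(7 + K(-2)) = 1*(7 + 2*(-2)) = 1*(7 - 4) = 1*3 = 3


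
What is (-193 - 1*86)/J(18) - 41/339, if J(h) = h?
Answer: -10591/678 ≈ -15.621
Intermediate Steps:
(-193 - 1*86)/J(18) - 41/339 = (-193 - 1*86)/18 - 41/339 = (-193 - 86)*(1/18) - 41*1/339 = -279*1/18 - 41/339 = -31/2 - 41/339 = -10591/678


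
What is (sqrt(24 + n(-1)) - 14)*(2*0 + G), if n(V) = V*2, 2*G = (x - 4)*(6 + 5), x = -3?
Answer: 539 - 77*sqrt(22)/2 ≈ 358.42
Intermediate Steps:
G = -77/2 (G = ((-3 - 4)*(6 + 5))/2 = (-7*11)/2 = (1/2)*(-77) = -77/2 ≈ -38.500)
n(V) = 2*V
(sqrt(24 + n(-1)) - 14)*(2*0 + G) = (sqrt(24 + 2*(-1)) - 14)*(2*0 - 77/2) = (sqrt(24 - 2) - 14)*(0 - 77/2) = (sqrt(22) - 14)*(-77/2) = (-14 + sqrt(22))*(-77/2) = 539 - 77*sqrt(22)/2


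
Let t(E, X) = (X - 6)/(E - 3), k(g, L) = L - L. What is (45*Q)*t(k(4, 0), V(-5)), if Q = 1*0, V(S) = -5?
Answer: 0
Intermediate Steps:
k(g, L) = 0
Q = 0
t(E, X) = (-6 + X)/(-3 + E)
(45*Q)*t(k(4, 0), V(-5)) = (45*0)*((-6 - 5)/(-3 + 0)) = 0*(-11/(-3)) = 0*(-1/3*(-11)) = 0*(11/3) = 0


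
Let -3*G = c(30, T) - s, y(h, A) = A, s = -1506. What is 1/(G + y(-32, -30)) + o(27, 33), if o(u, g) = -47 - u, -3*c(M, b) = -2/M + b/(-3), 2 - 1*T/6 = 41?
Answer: -5228309/70651 ≈ -74.002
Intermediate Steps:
T = -234 (T = 12 - 6*41 = 12 - 246 = -234)
c(M, b) = b/9 + 2/(3*M) (c(M, b) = -(-2/M + b/(-3))/3 = -(-2/M + b*(-⅓))/3 = -(-2/M - b/3)/3 = b/9 + 2/(3*M))
G = -66601/135 (G = -((⅑)*(6 + 30*(-234))/30 - 1*(-1506))/3 = -((⅑)*(1/30)*(6 - 7020) + 1506)/3 = -((⅑)*(1/30)*(-7014) + 1506)/3 = -(-1169/45 + 1506)/3 = -⅓*66601/45 = -66601/135 ≈ -493.34)
1/(G + y(-32, -30)) + o(27, 33) = 1/(-66601/135 - 30) + (-47 - 1*27) = 1/(-70651/135) + (-47 - 27) = -135/70651 - 74 = -5228309/70651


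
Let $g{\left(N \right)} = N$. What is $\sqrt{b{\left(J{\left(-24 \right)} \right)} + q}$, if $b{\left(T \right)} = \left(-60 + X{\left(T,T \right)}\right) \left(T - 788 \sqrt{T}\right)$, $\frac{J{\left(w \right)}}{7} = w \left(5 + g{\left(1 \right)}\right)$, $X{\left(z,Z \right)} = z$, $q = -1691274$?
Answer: $\sqrt{-614730 + 10099008 i \sqrt{7}} \approx 3613.3 + 3697.4 i$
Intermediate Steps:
$J{\left(w \right)} = 42 w$ ($J{\left(w \right)} = 7 w \left(5 + 1\right) = 7 w 6 = 7 \cdot 6 w = 42 w$)
$b{\left(T \right)} = \left(-60 + T\right) \left(T - 788 \sqrt{T}\right)$
$\sqrt{b{\left(J{\left(-24 \right)} \right)} + q} = \sqrt{\left(\left(42 \left(-24\right)\right)^{2} - 788 \left(42 \left(-24\right)\right)^{\frac{3}{2}} - 60 \cdot 42 \left(-24\right) + 47280 \sqrt{42 \left(-24\right)}\right) - 1691274} = \sqrt{\left(\left(-1008\right)^{2} - 788 \left(-1008\right)^{\frac{3}{2}} - -60480 + 47280 \sqrt{-1008}\right) - 1691274} = \sqrt{\left(1016064 - 788 \left(- 12096 i \sqrt{7}\right) + 60480 + 47280 \cdot 12 i \sqrt{7}\right) - 1691274} = \sqrt{\left(1016064 + 9531648 i \sqrt{7} + 60480 + 567360 i \sqrt{7}\right) - 1691274} = \sqrt{\left(1076544 + 10099008 i \sqrt{7}\right) - 1691274} = \sqrt{-614730 + 10099008 i \sqrt{7}}$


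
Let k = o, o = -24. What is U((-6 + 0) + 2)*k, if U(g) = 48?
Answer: -1152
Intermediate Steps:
k = -24
U((-6 + 0) + 2)*k = 48*(-24) = -1152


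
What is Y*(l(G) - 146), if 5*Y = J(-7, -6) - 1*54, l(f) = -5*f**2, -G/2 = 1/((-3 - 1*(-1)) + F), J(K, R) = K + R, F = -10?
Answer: 352487/180 ≈ 1958.3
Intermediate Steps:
G = 1/6 (G = -2/((-3 - 1*(-1)) - 10) = -2/((-3 + 1) - 10) = -2/(-2 - 10) = -2/(-12) = -2*(-1/12) = 1/6 ≈ 0.16667)
Y = -67/5 (Y = ((-7 - 6) - 1*54)/5 = (-13 - 54)/5 = (1/5)*(-67) = -67/5 ≈ -13.400)
Y*(l(G) - 146) = -67*(-5*(1/6)**2 - 146)/5 = -67*(-5*1/36 - 146)/5 = -67*(-5/36 - 146)/5 = -67/5*(-5261/36) = 352487/180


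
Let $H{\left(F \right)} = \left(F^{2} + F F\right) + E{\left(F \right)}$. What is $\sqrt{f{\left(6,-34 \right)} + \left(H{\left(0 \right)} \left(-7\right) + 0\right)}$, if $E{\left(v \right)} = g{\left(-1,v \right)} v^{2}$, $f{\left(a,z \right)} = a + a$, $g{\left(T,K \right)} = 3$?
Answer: $2 \sqrt{3} \approx 3.4641$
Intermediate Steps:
$f{\left(a,z \right)} = 2 a$
$E{\left(v \right)} = 3 v^{2}$
$H{\left(F \right)} = 5 F^{2}$ ($H{\left(F \right)} = \left(F^{2} + F F\right) + 3 F^{2} = \left(F^{2} + F^{2}\right) + 3 F^{2} = 2 F^{2} + 3 F^{2} = 5 F^{2}$)
$\sqrt{f{\left(6,-34 \right)} + \left(H{\left(0 \right)} \left(-7\right) + 0\right)} = \sqrt{2 \cdot 6 + \left(5 \cdot 0^{2} \left(-7\right) + 0\right)} = \sqrt{12 + \left(5 \cdot 0 \left(-7\right) + 0\right)} = \sqrt{12 + \left(0 \left(-7\right) + 0\right)} = \sqrt{12 + \left(0 + 0\right)} = \sqrt{12 + 0} = \sqrt{12} = 2 \sqrt{3}$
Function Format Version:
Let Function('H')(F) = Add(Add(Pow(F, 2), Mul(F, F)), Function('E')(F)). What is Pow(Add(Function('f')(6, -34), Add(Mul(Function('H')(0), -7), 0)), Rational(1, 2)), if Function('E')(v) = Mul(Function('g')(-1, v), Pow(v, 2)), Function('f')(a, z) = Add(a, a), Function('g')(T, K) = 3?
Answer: Mul(2, Pow(3, Rational(1, 2))) ≈ 3.4641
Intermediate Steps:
Function('f')(a, z) = Mul(2, a)
Function('E')(v) = Mul(3, Pow(v, 2))
Function('H')(F) = Mul(5, Pow(F, 2)) (Function('H')(F) = Add(Add(Pow(F, 2), Mul(F, F)), Mul(3, Pow(F, 2))) = Add(Add(Pow(F, 2), Pow(F, 2)), Mul(3, Pow(F, 2))) = Add(Mul(2, Pow(F, 2)), Mul(3, Pow(F, 2))) = Mul(5, Pow(F, 2)))
Pow(Add(Function('f')(6, -34), Add(Mul(Function('H')(0), -7), 0)), Rational(1, 2)) = Pow(Add(Mul(2, 6), Add(Mul(Mul(5, Pow(0, 2)), -7), 0)), Rational(1, 2)) = Pow(Add(12, Add(Mul(Mul(5, 0), -7), 0)), Rational(1, 2)) = Pow(Add(12, Add(Mul(0, -7), 0)), Rational(1, 2)) = Pow(Add(12, Add(0, 0)), Rational(1, 2)) = Pow(Add(12, 0), Rational(1, 2)) = Pow(12, Rational(1, 2)) = Mul(2, Pow(3, Rational(1, 2)))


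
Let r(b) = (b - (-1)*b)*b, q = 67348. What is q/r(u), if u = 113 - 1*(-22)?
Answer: 33674/18225 ≈ 1.8477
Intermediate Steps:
u = 135 (u = 113 + 22 = 135)
r(b) = 2*b² (r(b) = (b + b)*b = (2*b)*b = 2*b²)
q/r(u) = 67348/((2*135²)) = 67348/((2*18225)) = 67348/36450 = 67348*(1/36450) = 33674/18225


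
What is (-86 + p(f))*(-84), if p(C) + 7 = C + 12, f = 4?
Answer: 6468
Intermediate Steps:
p(C) = 5 + C (p(C) = -7 + (C + 12) = -7 + (12 + C) = 5 + C)
(-86 + p(f))*(-84) = (-86 + (5 + 4))*(-84) = (-86 + 9)*(-84) = -77*(-84) = 6468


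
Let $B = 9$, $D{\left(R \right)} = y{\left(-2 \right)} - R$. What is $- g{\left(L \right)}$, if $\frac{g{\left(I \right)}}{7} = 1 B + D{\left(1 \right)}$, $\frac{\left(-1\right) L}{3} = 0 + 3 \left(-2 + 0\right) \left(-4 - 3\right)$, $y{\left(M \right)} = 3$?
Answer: $-77$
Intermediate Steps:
$D{\left(R \right)} = 3 - R$
$L = -126$ ($L = - 3 \left(0 + 3 \left(-2 + 0\right) \left(-4 - 3\right)\right) = - 3 \left(0 + 3 \left(\left(-2\right) \left(-7\right)\right)\right) = - 3 \left(0 + 3 \cdot 14\right) = - 3 \left(0 + 42\right) = \left(-3\right) 42 = -126$)
$g{\left(I \right)} = 77$ ($g{\left(I \right)} = 7 \left(1 \cdot 9 + \left(3 - 1\right)\right) = 7 \left(9 + \left(3 - 1\right)\right) = 7 \left(9 + 2\right) = 7 \cdot 11 = 77$)
$- g{\left(L \right)} = \left(-1\right) 77 = -77$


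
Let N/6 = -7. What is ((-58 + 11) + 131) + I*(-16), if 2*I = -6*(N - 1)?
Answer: -1980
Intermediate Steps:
N = -42 (N = 6*(-7) = -42)
I = 129 (I = (-6*(-42 - 1))/2 = (-6*(-43))/2 = (1/2)*258 = 129)
((-58 + 11) + 131) + I*(-16) = ((-58 + 11) + 131) + 129*(-16) = (-47 + 131) - 2064 = 84 - 2064 = -1980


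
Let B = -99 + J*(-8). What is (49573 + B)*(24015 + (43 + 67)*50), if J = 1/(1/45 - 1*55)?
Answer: 1806303773770/1237 ≈ 1.4602e+9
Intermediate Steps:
J = -45/2474 (J = 1/(1/45 - 55) = 1/(-2474/45) = -45/2474 ≈ -0.018189)
B = -122283/1237 (B = -99 - 45/2474*(-8) = -99 + 180/1237 = -122283/1237 ≈ -98.854)
(49573 + B)*(24015 + (43 + 67)*50) = (49573 - 122283/1237)*(24015 + (43 + 67)*50) = 61199518*(24015 + 110*50)/1237 = 61199518*(24015 + 5500)/1237 = (61199518/1237)*29515 = 1806303773770/1237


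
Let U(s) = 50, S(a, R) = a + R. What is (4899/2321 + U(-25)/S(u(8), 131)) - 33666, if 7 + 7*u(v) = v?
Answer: -35863047958/1065339 ≈ -33664.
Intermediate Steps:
u(v) = -1 + v/7
S(a, R) = R + a
(4899/2321 + U(-25)/S(u(8), 131)) - 33666 = (4899/2321 + 50/(131 + (-1 + (⅐)*8))) - 33666 = (4899*(1/2321) + 50/(131 + (-1 + 8/7))) - 33666 = (4899/2321 + 50/(131 + ⅐)) - 33666 = (4899/2321 + 50/(918/7)) - 33666 = (4899/2321 + 50*(7/918)) - 33666 = (4899/2321 + 175/459) - 33666 = 2654816/1065339 - 33666 = -35863047958/1065339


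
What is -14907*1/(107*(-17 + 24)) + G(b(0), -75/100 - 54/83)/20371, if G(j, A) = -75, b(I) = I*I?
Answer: -303726672/15257879 ≈ -19.906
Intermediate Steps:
b(I) = I²
-14907*1/(107*(-17 + 24)) + G(b(0), -75/100 - 54/83)/20371 = -14907*1/(107*(-17 + 24)) - 75/20371 = -14907/(7*107) - 75*1/20371 = -14907/749 - 75/20371 = -303726672/15257879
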